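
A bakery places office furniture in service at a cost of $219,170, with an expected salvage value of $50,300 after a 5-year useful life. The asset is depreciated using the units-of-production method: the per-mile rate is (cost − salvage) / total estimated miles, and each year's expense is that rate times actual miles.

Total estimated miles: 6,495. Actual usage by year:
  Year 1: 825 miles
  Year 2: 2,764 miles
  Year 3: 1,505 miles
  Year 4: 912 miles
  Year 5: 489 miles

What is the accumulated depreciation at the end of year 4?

Depreciable base = $219,170 − $50,300 = $168,870.
Rate = $168,870 / 6,495 miles = $26 per mile.
Year 1: 825 × $26 = $21,450. Book value $197,720.
Year 2: 2,764 × $26 = $71,864. Book value $125,856.
Year 3: 1,505 × $26 = $39,130. Book value $86,726.
Year 4: 912 × $26 = $23,712. Book value $63,014.
Accumulated through year 4 = $219,170 − $63,014 = $156,156.

$156,156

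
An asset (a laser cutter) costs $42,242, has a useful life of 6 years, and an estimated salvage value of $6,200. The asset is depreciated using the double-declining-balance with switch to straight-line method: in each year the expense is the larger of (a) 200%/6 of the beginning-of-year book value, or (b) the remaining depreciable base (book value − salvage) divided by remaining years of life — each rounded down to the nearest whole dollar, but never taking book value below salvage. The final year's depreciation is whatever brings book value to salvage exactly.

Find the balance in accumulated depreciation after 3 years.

$29,725

Depreciable base = $42,242 − $6,200 = $36,042.
Year 1: DB = ⌊$42,242 × 200%/6⌋ = $14,080; SL = ⌊$36,042/6⌋ = $6,007 → take DB $14,080. Book value $28,162.
Year 2: DB = ⌊$28,162 × 200%/6⌋ = $9,387; SL = ⌊$21,962/5⌋ = $4,392 → take DB $9,387. Book value $18,775.
Year 3: DB = ⌊$18,775 × 200%/6⌋ = $6,258; SL = ⌊$12,575/4⌋ = $3,143 → take DB $6,258. Book value $12,517.
Accumulated through year 3 = $42,242 − $12,517 = $29,725.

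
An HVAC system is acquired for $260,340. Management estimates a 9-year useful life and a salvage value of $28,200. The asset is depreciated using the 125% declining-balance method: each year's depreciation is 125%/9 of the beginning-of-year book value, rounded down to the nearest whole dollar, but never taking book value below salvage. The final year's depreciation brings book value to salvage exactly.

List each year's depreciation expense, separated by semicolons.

Depreciable base = $260,340 − $28,200 = $232,140.
Year 1: ⌊$260,340 × 125%/9⌋ = $36,158. Book value $224,182.
Year 2: ⌊$224,182 × 125%/9⌋ = $31,136. Book value $193,046.
Year 3: ⌊$193,046 × 125%/9⌋ = $26,811. Book value $166,235.
Year 4: ⌊$166,235 × 125%/9⌋ = $23,088. Book value $143,147.
Year 5: ⌊$143,147 × 125%/9⌋ = $19,881. Book value $123,266.
Year 6: ⌊$123,266 × 125%/9⌋ = $17,120. Book value $106,146.
Year 7: ⌊$106,146 × 125%/9⌋ = $14,742. Book value $91,404.
Year 8: ⌊$91,404 × 125%/9⌋ = $12,695. Book value $78,709.
Year 9 (final): $78,709 − $28,200 = $50,509. Book value $28,200.

$36,158; $31,136; $26,811; $23,088; $19,881; $17,120; $14,742; $12,695; $50,509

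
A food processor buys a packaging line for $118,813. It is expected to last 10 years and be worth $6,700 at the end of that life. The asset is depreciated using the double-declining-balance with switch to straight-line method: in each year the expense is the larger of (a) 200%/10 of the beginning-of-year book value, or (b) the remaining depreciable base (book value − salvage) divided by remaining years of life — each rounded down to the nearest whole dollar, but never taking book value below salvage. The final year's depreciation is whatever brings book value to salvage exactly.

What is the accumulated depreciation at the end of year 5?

$79,879

Depreciable base = $118,813 − $6,700 = $112,113.
Year 1: DB = ⌊$118,813 × 200%/10⌋ = $23,762; SL = ⌊$112,113/10⌋ = $11,211 → take DB $23,762. Book value $95,051.
Year 2: DB = ⌊$95,051 × 200%/10⌋ = $19,010; SL = ⌊$88,351/9⌋ = $9,816 → take DB $19,010. Book value $76,041.
Year 3: DB = ⌊$76,041 × 200%/10⌋ = $15,208; SL = ⌊$69,341/8⌋ = $8,667 → take DB $15,208. Book value $60,833.
Year 4: DB = ⌊$60,833 × 200%/10⌋ = $12,166; SL = ⌊$54,133/7⌋ = $7,733 → take DB $12,166. Book value $48,667.
Year 5: DB = ⌊$48,667 × 200%/10⌋ = $9,733; SL = ⌊$41,967/6⌋ = $6,994 → take DB $9,733. Book value $38,934.
Accumulated through year 5 = $118,813 − $38,934 = $79,879.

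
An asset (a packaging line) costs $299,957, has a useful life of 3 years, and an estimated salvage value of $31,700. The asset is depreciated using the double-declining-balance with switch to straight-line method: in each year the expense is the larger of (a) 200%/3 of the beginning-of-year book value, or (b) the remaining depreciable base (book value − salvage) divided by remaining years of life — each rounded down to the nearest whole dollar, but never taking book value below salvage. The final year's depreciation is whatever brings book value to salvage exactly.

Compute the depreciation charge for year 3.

$1,629

Depreciable base = $299,957 − $31,700 = $268,257.
Year 1: DB = ⌊$299,957 × 200%/3⌋ = $199,971; SL = ⌊$268,257/3⌋ = $89,419 → take DB $199,971. Book value $99,986.
Year 2: DB = ⌊$99,986 × 200%/3⌋ = $66,657; SL = ⌊$68,286/2⌋ = $34,143 → take DB $66,657. Book value $33,329.
Year 3 (final): $33,329 − $31,700 = $1,629. Book value $31,700.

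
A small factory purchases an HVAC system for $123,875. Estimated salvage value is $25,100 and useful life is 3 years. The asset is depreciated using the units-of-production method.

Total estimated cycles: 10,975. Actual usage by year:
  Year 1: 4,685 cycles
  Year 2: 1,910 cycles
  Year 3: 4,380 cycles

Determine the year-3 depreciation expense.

Depreciable base = $123,875 − $25,100 = $98,775.
Rate = $98,775 / 10,975 cycles = $9 per cycle.
Year 1: 4,685 × $9 = $42,165. Book value $81,710.
Year 2: 1,910 × $9 = $17,190. Book value $64,520.
Year 3: 4,380 × $9 = $39,420. Book value $25,100.

$39,420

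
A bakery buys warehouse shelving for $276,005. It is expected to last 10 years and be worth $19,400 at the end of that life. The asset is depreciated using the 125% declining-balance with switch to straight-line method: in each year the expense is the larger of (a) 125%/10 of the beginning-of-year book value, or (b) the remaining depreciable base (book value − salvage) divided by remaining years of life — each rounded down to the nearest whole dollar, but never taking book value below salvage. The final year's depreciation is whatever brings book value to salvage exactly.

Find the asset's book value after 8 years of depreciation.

Depreciable base = $276,005 − $19,400 = $256,605.
Year 1: DB = ⌊$276,005 × 125%/10⌋ = $34,500; SL = ⌊$256,605/10⌋ = $25,660 → take DB $34,500. Book value $241,505.
Year 2: DB = ⌊$241,505 × 125%/10⌋ = $30,188; SL = ⌊$222,105/9⌋ = $24,678 → take DB $30,188. Book value $211,317.
Year 3: DB = ⌊$211,317 × 125%/10⌋ = $26,414; SL = ⌊$191,917/8⌋ = $23,989 → take DB $26,414. Book value $184,903.
Year 4: DB = ⌊$184,903 × 125%/10⌋ = $23,112; SL = ⌊$165,503/7⌋ = $23,643 → take SL $23,643. Book value $161,260.
Year 5: DB = ⌊$161,260 × 125%/10⌋ = $20,157; SL = ⌊$141,860/6⌋ = $23,643 → take SL $23,643. Book value $137,617.
Year 6: DB = ⌊$137,617 × 125%/10⌋ = $17,202; SL = ⌊$118,217/5⌋ = $23,643 → take SL $23,643. Book value $113,974.
Year 7: DB = ⌊$113,974 × 125%/10⌋ = $14,246; SL = ⌊$94,574/4⌋ = $23,643 → take SL $23,643. Book value $90,331.
Year 8: DB = ⌊$90,331 × 125%/10⌋ = $11,291; SL = ⌊$70,931/3⌋ = $23,643 → take SL $23,643. Book value $66,688.

$66,688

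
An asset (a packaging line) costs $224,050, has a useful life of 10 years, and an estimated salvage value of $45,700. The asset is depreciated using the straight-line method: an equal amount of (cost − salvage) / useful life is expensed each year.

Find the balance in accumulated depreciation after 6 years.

$107,010

Depreciable base = $224,050 − $45,700 = $178,350.
Annual expense = $178,350 / 10 = $17,835.
End of year 1: book value $206,215.
End of year 2: book value $188,380.
End of year 3: book value $170,545.
End of year 4: book value $152,710.
End of year 5: book value $134,875.
End of year 6: book value $117,040.
Accumulated through year 6 = $224,050 − $117,040 = $107,010.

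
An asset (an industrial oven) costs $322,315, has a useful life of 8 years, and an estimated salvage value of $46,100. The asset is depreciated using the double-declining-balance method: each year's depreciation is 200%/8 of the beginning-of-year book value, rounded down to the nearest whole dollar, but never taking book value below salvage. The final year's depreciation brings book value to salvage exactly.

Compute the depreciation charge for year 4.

Depreciable base = $322,315 − $46,100 = $276,215.
Year 1: ⌊$322,315 × 200%/8⌋ = $80,578. Book value $241,737.
Year 2: ⌊$241,737 × 200%/8⌋ = $60,434. Book value $181,303.
Year 3: ⌊$181,303 × 200%/8⌋ = $45,325. Book value $135,978.
Year 4: ⌊$135,978 × 200%/8⌋ = $33,994. Book value $101,984.

$33,994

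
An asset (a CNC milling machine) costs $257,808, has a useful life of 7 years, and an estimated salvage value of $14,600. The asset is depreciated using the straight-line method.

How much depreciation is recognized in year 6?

Depreciable base = $257,808 − $14,600 = $243,208.
Annual expense = $243,208 / 7 = $34,744.

$34,744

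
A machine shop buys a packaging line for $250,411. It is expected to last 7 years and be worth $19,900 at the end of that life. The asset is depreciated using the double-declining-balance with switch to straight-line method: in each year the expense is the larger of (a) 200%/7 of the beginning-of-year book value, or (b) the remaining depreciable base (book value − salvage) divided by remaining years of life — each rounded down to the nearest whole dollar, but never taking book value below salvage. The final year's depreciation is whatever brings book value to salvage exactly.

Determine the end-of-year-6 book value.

$33,231

Depreciable base = $250,411 − $19,900 = $230,511.
Year 1: DB = ⌊$250,411 × 200%/7⌋ = $71,546; SL = ⌊$230,511/7⌋ = $32,930 → take DB $71,546. Book value $178,865.
Year 2: DB = ⌊$178,865 × 200%/7⌋ = $51,104; SL = ⌊$158,965/6⌋ = $26,494 → take DB $51,104. Book value $127,761.
Year 3: DB = ⌊$127,761 × 200%/7⌋ = $36,503; SL = ⌊$107,861/5⌋ = $21,572 → take DB $36,503. Book value $91,258.
Year 4: DB = ⌊$91,258 × 200%/7⌋ = $26,073; SL = ⌊$71,358/4⌋ = $17,839 → take DB $26,073. Book value $65,185.
Year 5: DB = ⌊$65,185 × 200%/7⌋ = $18,624; SL = ⌊$45,285/3⌋ = $15,095 → take DB $18,624. Book value $46,561.
Year 6: DB = ⌊$46,561 × 200%/7⌋ = $13,303; SL = ⌊$26,661/2⌋ = $13,330 → take SL $13,330. Book value $33,231.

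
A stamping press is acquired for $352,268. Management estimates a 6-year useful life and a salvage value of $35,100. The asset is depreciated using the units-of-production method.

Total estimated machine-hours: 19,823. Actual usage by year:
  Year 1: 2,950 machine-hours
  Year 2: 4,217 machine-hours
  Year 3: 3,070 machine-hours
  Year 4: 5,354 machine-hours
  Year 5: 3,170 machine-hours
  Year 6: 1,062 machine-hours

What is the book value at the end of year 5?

Depreciable base = $352,268 − $35,100 = $317,168.
Rate = $317,168 / 19,823 machine-hours = $16 per machine-hour.
Year 1: 2,950 × $16 = $47,200. Book value $305,068.
Year 2: 4,217 × $16 = $67,472. Book value $237,596.
Year 3: 3,070 × $16 = $49,120. Book value $188,476.
Year 4: 5,354 × $16 = $85,664. Book value $102,812.
Year 5: 3,170 × $16 = $50,720. Book value $52,092.

$52,092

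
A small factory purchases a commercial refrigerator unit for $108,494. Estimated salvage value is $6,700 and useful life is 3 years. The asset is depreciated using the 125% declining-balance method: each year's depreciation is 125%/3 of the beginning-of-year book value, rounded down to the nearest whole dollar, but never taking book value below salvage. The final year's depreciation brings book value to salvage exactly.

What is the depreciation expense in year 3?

$30,219

Depreciable base = $108,494 − $6,700 = $101,794.
Year 1: ⌊$108,494 × 125%/3⌋ = $45,205. Book value $63,289.
Year 2: ⌊$63,289 × 125%/3⌋ = $26,370. Book value $36,919.
Year 3 (final): $36,919 − $6,700 = $30,219. Book value $6,700.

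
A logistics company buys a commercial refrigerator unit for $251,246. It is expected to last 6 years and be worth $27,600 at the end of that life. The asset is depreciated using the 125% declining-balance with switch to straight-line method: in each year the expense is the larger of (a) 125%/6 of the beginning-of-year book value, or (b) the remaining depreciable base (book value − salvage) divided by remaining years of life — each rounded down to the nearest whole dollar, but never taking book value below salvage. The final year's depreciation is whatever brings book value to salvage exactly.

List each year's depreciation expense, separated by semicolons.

$52,342; $41,438; $32,805; $32,353; $32,354; $32,354

Depreciable base = $251,246 − $27,600 = $223,646.
Year 1: DB = ⌊$251,246 × 125%/6⌋ = $52,342; SL = ⌊$223,646/6⌋ = $37,274 → take DB $52,342. Book value $198,904.
Year 2: DB = ⌊$198,904 × 125%/6⌋ = $41,438; SL = ⌊$171,304/5⌋ = $34,260 → take DB $41,438. Book value $157,466.
Year 3: DB = ⌊$157,466 × 125%/6⌋ = $32,805; SL = ⌊$129,866/4⌋ = $32,466 → take DB $32,805. Book value $124,661.
Year 4: DB = ⌊$124,661 × 125%/6⌋ = $25,971; SL = ⌊$97,061/3⌋ = $32,353 → take SL $32,353. Book value $92,308.
Year 5: DB = ⌊$92,308 × 125%/6⌋ = $19,230; SL = ⌊$64,708/2⌋ = $32,354 → take SL $32,354. Book value $59,954.
Year 6 (final): $59,954 − $27,600 = $32,354. Book value $27,600.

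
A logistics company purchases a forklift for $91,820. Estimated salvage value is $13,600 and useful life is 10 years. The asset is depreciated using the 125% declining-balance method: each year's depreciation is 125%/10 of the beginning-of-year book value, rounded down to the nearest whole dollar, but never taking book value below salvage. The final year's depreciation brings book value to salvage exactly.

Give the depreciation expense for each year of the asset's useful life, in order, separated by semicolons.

$11,477; $10,042; $8,787; $7,689; $6,728; $5,887; $5,151; $4,507; $3,944; $14,008

Depreciable base = $91,820 − $13,600 = $78,220.
Year 1: ⌊$91,820 × 125%/10⌋ = $11,477. Book value $80,343.
Year 2: ⌊$80,343 × 125%/10⌋ = $10,042. Book value $70,301.
Year 3: ⌊$70,301 × 125%/10⌋ = $8,787. Book value $61,514.
Year 4: ⌊$61,514 × 125%/10⌋ = $7,689. Book value $53,825.
Year 5: ⌊$53,825 × 125%/10⌋ = $6,728. Book value $47,097.
Year 6: ⌊$47,097 × 125%/10⌋ = $5,887. Book value $41,210.
Year 7: ⌊$41,210 × 125%/10⌋ = $5,151. Book value $36,059.
Year 8: ⌊$36,059 × 125%/10⌋ = $4,507. Book value $31,552.
Year 9: ⌊$31,552 × 125%/10⌋ = $3,944. Book value $27,608.
Year 10 (final): $27,608 − $13,600 = $14,008. Book value $13,600.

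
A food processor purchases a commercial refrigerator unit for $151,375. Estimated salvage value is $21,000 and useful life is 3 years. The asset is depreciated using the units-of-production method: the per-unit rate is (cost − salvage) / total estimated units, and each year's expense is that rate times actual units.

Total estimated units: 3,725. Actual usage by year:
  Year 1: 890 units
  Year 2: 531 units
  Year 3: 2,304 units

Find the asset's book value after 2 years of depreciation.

Depreciable base = $151,375 − $21,000 = $130,375.
Rate = $130,375 / 3,725 units = $35 per unit.
Year 1: 890 × $35 = $31,150. Book value $120,225.
Year 2: 531 × $35 = $18,585. Book value $101,640.

$101,640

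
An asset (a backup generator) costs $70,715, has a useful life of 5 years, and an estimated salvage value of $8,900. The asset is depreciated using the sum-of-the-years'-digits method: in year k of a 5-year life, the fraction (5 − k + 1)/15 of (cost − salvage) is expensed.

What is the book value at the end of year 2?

Depreciable base = $70,715 − $8,900 = $61,815.
Sum of the years' digits = 5+4+3+2+1 = 15.
Year 1: $61,815 × 5/15 = $20,605. Book value $50,110.
Year 2: $61,815 × 4/15 = $16,484. Book value $33,626.

$33,626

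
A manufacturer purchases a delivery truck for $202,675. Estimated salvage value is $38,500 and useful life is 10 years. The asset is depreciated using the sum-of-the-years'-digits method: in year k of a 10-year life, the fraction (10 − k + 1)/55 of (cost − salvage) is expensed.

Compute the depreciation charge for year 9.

$5,970

Depreciable base = $202,675 − $38,500 = $164,175.
Sum of the years' digits = 10+9+8+7+6+5+4+3+2+1 = 55.
Year 1: $164,175 × 10/55 = $29,850. Book value $172,825.
Year 2: $164,175 × 9/55 = $26,865. Book value $145,960.
Year 3: $164,175 × 8/55 = $23,880. Book value $122,080.
Year 4: $164,175 × 7/55 = $20,895. Book value $101,185.
Year 5: $164,175 × 6/55 = $17,910. Book value $83,275.
Year 6: $164,175 × 5/55 = $14,925. Book value $68,350.
Year 7: $164,175 × 4/55 = $11,940. Book value $56,410.
Year 8: $164,175 × 3/55 = $8,955. Book value $47,455.
Year 9: $164,175 × 2/55 = $5,970. Book value $41,485.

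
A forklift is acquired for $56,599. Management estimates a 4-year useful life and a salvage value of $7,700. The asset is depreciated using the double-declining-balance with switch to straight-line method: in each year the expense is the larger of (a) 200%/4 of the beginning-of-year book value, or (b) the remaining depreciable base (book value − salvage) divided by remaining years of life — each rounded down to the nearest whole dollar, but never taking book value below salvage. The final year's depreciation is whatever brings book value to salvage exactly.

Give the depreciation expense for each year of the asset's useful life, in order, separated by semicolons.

Depreciable base = $56,599 − $7,700 = $48,899.
Year 1: DB = ⌊$56,599 × 200%/4⌋ = $28,299; SL = ⌊$48,899/4⌋ = $12,224 → take DB $28,299. Book value $28,300.
Year 2: DB = ⌊$28,300 × 200%/4⌋ = $14,150; SL = ⌊$20,600/3⌋ = $6,866 → take DB $14,150. Book value $14,150.
Year 3: DB = ⌊$14,150 × 200%/4⌋ = $7,075; SL = ⌊$6,450/2⌋ = $3,225 → take DB $7,075, capped at $6,450. Book value $7,700.
Year 4 (final): $7,700 − $7,700 = $0. Book value $7,700.

$28,299; $14,150; $6,450; $0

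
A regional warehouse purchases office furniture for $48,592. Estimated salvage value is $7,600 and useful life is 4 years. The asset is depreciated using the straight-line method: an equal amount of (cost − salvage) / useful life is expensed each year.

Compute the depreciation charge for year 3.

Depreciable base = $48,592 − $7,600 = $40,992.
Annual expense = $40,992 / 4 = $10,248.

$10,248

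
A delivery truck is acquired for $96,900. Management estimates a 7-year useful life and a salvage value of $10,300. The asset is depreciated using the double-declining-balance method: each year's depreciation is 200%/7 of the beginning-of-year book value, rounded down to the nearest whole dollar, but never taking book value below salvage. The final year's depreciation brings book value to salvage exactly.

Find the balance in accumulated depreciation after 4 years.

$71,675

Depreciable base = $96,900 − $10,300 = $86,600.
Year 1: ⌊$96,900 × 200%/7⌋ = $27,685. Book value $69,215.
Year 2: ⌊$69,215 × 200%/7⌋ = $19,775. Book value $49,440.
Year 3: ⌊$49,440 × 200%/7⌋ = $14,125. Book value $35,315.
Year 4: ⌊$35,315 × 200%/7⌋ = $10,090. Book value $25,225.
Accumulated through year 4 = $96,900 − $25,225 = $71,675.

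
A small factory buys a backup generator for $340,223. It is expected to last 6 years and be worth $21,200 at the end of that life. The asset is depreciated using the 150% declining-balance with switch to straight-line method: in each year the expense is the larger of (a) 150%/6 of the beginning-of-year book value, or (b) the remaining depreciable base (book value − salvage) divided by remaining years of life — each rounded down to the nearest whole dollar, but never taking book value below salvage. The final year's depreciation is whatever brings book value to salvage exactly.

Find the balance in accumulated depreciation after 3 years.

Depreciable base = $340,223 − $21,200 = $319,023.
Year 1: DB = ⌊$340,223 × 150%/6⌋ = $85,055; SL = ⌊$319,023/6⌋ = $53,170 → take DB $85,055. Book value $255,168.
Year 2: DB = ⌊$255,168 × 150%/6⌋ = $63,792; SL = ⌊$233,968/5⌋ = $46,793 → take DB $63,792. Book value $191,376.
Year 3: DB = ⌊$191,376 × 150%/6⌋ = $47,844; SL = ⌊$170,176/4⌋ = $42,544 → take DB $47,844. Book value $143,532.
Accumulated through year 3 = $340,223 − $143,532 = $196,691.

$196,691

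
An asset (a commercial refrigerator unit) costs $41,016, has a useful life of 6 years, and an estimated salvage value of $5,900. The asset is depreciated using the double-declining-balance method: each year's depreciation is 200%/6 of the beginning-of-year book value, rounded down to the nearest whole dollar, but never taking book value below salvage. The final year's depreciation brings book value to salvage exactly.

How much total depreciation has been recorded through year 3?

Depreciable base = $41,016 − $5,900 = $35,116.
Year 1: ⌊$41,016 × 200%/6⌋ = $13,672. Book value $27,344.
Year 2: ⌊$27,344 × 200%/6⌋ = $9,114. Book value $18,230.
Year 3: ⌊$18,230 × 200%/6⌋ = $6,076. Book value $12,154.
Accumulated through year 3 = $41,016 − $12,154 = $28,862.

$28,862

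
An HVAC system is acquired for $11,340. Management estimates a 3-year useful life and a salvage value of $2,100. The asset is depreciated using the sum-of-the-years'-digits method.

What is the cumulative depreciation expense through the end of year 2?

Depreciable base = $11,340 − $2,100 = $9,240.
Sum of the years' digits = 3+2+1 = 6.
Year 1: $9,240 × 3/6 = $4,620. Book value $6,720.
Year 2: $9,240 × 2/6 = $3,080. Book value $3,640.
Accumulated through year 2 = $11,340 − $3,640 = $7,700.

$7,700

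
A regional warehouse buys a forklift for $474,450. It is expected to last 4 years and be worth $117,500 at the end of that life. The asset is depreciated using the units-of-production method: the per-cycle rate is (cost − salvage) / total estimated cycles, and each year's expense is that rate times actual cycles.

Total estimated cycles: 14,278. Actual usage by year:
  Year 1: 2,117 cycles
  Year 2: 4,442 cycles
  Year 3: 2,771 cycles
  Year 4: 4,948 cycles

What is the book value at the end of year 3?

Depreciable base = $474,450 − $117,500 = $356,950.
Rate = $356,950 / 14,278 cycles = $25 per cycle.
Year 1: 2,117 × $25 = $52,925. Book value $421,525.
Year 2: 4,442 × $25 = $111,050. Book value $310,475.
Year 3: 2,771 × $25 = $69,275. Book value $241,200.

$241,200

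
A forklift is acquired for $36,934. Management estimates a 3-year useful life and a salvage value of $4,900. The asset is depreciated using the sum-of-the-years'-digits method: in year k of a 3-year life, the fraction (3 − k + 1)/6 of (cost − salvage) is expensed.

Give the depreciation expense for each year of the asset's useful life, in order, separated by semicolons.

$16,017; $10,678; $5,339

Depreciable base = $36,934 − $4,900 = $32,034.
Sum of the years' digits = 3+2+1 = 6.
Year 1: $32,034 × 3/6 = $16,017. Book value $20,917.
Year 2: $32,034 × 2/6 = $10,678. Book value $10,239.
Year 3: $32,034 × 1/6 = $5,339. Book value $4,900.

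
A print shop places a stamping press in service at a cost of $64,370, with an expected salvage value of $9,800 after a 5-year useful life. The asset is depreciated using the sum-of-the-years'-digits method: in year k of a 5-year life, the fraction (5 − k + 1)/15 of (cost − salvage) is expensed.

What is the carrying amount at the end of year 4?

$13,438

Depreciable base = $64,370 − $9,800 = $54,570.
Sum of the years' digits = 5+4+3+2+1 = 15.
Year 1: $54,570 × 5/15 = $18,190. Book value $46,180.
Year 2: $54,570 × 4/15 = $14,552. Book value $31,628.
Year 3: $54,570 × 3/15 = $10,914. Book value $20,714.
Year 4: $54,570 × 2/15 = $7,276. Book value $13,438.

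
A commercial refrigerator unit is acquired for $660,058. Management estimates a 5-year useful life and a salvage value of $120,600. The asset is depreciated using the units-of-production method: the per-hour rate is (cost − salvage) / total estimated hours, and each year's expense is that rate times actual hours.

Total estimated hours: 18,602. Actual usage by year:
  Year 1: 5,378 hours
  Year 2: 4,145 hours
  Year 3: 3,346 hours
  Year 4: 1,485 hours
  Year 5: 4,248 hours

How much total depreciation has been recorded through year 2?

$276,167

Depreciable base = $660,058 − $120,600 = $539,458.
Rate = $539,458 / 18,602 hours = $29 per hour.
Year 1: 5,378 × $29 = $155,962. Book value $504,096.
Year 2: 4,145 × $29 = $120,205. Book value $383,891.
Accumulated through year 2 = $660,058 − $383,891 = $276,167.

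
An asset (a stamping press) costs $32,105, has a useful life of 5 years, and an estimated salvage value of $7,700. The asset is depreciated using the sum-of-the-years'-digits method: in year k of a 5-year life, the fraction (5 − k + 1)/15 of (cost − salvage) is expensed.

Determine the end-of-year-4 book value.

$9,327

Depreciable base = $32,105 − $7,700 = $24,405.
Sum of the years' digits = 5+4+3+2+1 = 15.
Year 1: $24,405 × 5/15 = $8,135. Book value $23,970.
Year 2: $24,405 × 4/15 = $6,508. Book value $17,462.
Year 3: $24,405 × 3/15 = $4,881. Book value $12,581.
Year 4: $24,405 × 2/15 = $3,254. Book value $9,327.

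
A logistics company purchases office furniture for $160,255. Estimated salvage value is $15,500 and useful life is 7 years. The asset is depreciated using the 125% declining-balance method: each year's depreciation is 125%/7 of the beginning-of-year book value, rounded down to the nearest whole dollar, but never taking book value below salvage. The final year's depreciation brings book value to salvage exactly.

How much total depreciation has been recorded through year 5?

$100,321

Depreciable base = $160,255 − $15,500 = $144,755.
Year 1: ⌊$160,255 × 125%/7⌋ = $28,616. Book value $131,639.
Year 2: ⌊$131,639 × 125%/7⌋ = $23,506. Book value $108,133.
Year 3: ⌊$108,133 × 125%/7⌋ = $19,309. Book value $88,824.
Year 4: ⌊$88,824 × 125%/7⌋ = $15,861. Book value $72,963.
Year 5: ⌊$72,963 × 125%/7⌋ = $13,029. Book value $59,934.
Accumulated through year 5 = $160,255 − $59,934 = $100,321.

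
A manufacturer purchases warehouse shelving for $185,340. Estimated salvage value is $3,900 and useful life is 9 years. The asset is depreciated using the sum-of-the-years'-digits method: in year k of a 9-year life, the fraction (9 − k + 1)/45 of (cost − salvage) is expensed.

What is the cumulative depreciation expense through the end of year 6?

Depreciable base = $185,340 − $3,900 = $181,440.
Sum of the years' digits = 9+8+7+6+5+4+3+2+1 = 45.
Year 1: $181,440 × 9/45 = $36,288. Book value $149,052.
Year 2: $181,440 × 8/45 = $32,256. Book value $116,796.
Year 3: $181,440 × 7/45 = $28,224. Book value $88,572.
Year 4: $181,440 × 6/45 = $24,192. Book value $64,380.
Year 5: $181,440 × 5/45 = $20,160. Book value $44,220.
Year 6: $181,440 × 4/45 = $16,128. Book value $28,092.
Accumulated through year 6 = $185,340 − $28,092 = $157,248.

$157,248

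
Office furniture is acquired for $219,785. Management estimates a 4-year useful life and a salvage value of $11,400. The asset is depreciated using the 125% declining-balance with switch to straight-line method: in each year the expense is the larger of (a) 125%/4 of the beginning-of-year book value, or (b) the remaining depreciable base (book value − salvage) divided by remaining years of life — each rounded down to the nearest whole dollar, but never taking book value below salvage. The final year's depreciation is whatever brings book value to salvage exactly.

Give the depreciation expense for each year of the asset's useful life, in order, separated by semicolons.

$68,682; $47,219; $46,242; $46,242

Depreciable base = $219,785 − $11,400 = $208,385.
Year 1: DB = ⌊$219,785 × 125%/4⌋ = $68,682; SL = ⌊$208,385/4⌋ = $52,096 → take DB $68,682. Book value $151,103.
Year 2: DB = ⌊$151,103 × 125%/4⌋ = $47,219; SL = ⌊$139,703/3⌋ = $46,567 → take DB $47,219. Book value $103,884.
Year 3: DB = ⌊$103,884 × 125%/4⌋ = $32,463; SL = ⌊$92,484/2⌋ = $46,242 → take SL $46,242. Book value $57,642.
Year 4 (final): $57,642 − $11,400 = $46,242. Book value $11,400.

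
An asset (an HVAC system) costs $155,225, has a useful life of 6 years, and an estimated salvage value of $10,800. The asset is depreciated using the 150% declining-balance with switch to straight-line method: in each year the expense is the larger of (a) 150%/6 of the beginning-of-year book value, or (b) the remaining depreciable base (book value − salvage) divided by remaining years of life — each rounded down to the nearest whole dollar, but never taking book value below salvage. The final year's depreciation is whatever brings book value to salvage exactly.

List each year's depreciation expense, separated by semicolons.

$38,806; $29,104; $21,828; $18,229; $18,229; $18,229

Depreciable base = $155,225 − $10,800 = $144,425.
Year 1: DB = ⌊$155,225 × 150%/6⌋ = $38,806; SL = ⌊$144,425/6⌋ = $24,070 → take DB $38,806. Book value $116,419.
Year 2: DB = ⌊$116,419 × 150%/6⌋ = $29,104; SL = ⌊$105,619/5⌋ = $21,123 → take DB $29,104. Book value $87,315.
Year 3: DB = ⌊$87,315 × 150%/6⌋ = $21,828; SL = ⌊$76,515/4⌋ = $19,128 → take DB $21,828. Book value $65,487.
Year 4: DB = ⌊$65,487 × 150%/6⌋ = $16,371; SL = ⌊$54,687/3⌋ = $18,229 → take SL $18,229. Book value $47,258.
Year 5: DB = ⌊$47,258 × 150%/6⌋ = $11,814; SL = ⌊$36,458/2⌋ = $18,229 → take SL $18,229. Book value $29,029.
Year 6 (final): $29,029 − $10,800 = $18,229. Book value $10,800.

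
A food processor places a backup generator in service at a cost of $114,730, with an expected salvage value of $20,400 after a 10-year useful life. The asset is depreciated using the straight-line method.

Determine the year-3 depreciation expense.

Depreciable base = $114,730 − $20,400 = $94,330.
Annual expense = $94,330 / 10 = $9,433.

$9,433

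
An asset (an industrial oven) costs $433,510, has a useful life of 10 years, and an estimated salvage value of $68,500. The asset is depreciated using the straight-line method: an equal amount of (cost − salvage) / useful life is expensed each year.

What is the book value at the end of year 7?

$178,003

Depreciable base = $433,510 − $68,500 = $365,010.
Annual expense = $365,010 / 10 = $36,501.
End of year 1: book value $397,009.
End of year 2: book value $360,508.
End of year 3: book value $324,007.
End of year 4: book value $287,506.
End of year 5: book value $251,005.
End of year 6: book value $214,504.
End of year 7: book value $178,003.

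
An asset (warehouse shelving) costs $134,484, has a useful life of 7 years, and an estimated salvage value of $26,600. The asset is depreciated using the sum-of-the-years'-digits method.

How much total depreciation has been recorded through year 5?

Depreciable base = $134,484 − $26,600 = $107,884.
Sum of the years' digits = 7+6+5+4+3+2+1 = 28.
Year 1: $107,884 × 7/28 = $26,971. Book value $107,513.
Year 2: $107,884 × 6/28 = $23,118. Book value $84,395.
Year 3: $107,884 × 5/28 = $19,265. Book value $65,130.
Year 4: $107,884 × 4/28 = $15,412. Book value $49,718.
Year 5: $107,884 × 3/28 = $11,559. Book value $38,159.
Accumulated through year 5 = $134,484 − $38,159 = $96,325.

$96,325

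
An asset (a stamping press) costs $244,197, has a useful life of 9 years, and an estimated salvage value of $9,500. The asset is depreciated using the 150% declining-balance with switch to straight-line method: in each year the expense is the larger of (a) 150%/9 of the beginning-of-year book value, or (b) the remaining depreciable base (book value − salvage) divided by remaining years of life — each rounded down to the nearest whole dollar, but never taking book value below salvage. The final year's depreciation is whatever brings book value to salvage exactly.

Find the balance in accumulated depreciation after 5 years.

$148,084

Depreciable base = $244,197 − $9,500 = $234,697.
Year 1: DB = ⌊$244,197 × 150%/9⌋ = $40,699; SL = ⌊$234,697/9⌋ = $26,077 → take DB $40,699. Book value $203,498.
Year 2: DB = ⌊$203,498 × 150%/9⌋ = $33,916; SL = ⌊$193,998/8⌋ = $24,249 → take DB $33,916. Book value $169,582.
Year 3: DB = ⌊$169,582 × 150%/9⌋ = $28,263; SL = ⌊$160,082/7⌋ = $22,868 → take DB $28,263. Book value $141,319.
Year 4: DB = ⌊$141,319 × 150%/9⌋ = $23,553; SL = ⌊$131,819/6⌋ = $21,969 → take DB $23,553. Book value $117,766.
Year 5: DB = ⌊$117,766 × 150%/9⌋ = $19,627; SL = ⌊$108,266/5⌋ = $21,653 → take SL $21,653. Book value $96,113.
Accumulated through year 5 = $244,197 − $96,113 = $148,084.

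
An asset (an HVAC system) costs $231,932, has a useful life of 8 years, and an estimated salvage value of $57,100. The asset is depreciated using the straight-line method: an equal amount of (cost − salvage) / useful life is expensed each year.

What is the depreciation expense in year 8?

Depreciable base = $231,932 − $57,100 = $174,832.
Annual expense = $174,832 / 8 = $21,854.

$21,854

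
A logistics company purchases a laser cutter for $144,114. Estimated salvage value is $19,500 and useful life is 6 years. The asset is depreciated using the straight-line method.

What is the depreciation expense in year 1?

$20,769

Depreciable base = $144,114 − $19,500 = $124,614.
Annual expense = $124,614 / 6 = $20,769.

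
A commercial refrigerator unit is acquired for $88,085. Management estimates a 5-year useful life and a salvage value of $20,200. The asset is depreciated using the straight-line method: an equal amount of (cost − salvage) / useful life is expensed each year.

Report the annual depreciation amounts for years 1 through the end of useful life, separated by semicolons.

Depreciable base = $88,085 − $20,200 = $67,885.
Annual expense = $67,885 / 5 = $13,577.
End of year 1: book value $74,508.
End of year 2: book value $60,931.
End of year 3: book value $47,354.
End of year 4: book value $33,777.
End of year 5: book value $20,200.

$13,577; $13,577; $13,577; $13,577; $13,577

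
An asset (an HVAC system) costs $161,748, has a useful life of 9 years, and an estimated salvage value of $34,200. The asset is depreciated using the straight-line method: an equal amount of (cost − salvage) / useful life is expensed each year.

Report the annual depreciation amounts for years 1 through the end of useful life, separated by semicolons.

$14,172; $14,172; $14,172; $14,172; $14,172; $14,172; $14,172; $14,172; $14,172

Depreciable base = $161,748 − $34,200 = $127,548.
Annual expense = $127,548 / 9 = $14,172.
End of year 1: book value $147,576.
End of year 2: book value $133,404.
End of year 3: book value $119,232.
End of year 4: book value $105,060.
End of year 5: book value $90,888.
End of year 6: book value $76,716.
End of year 7: book value $62,544.
End of year 8: book value $48,372.
End of year 9: book value $34,200.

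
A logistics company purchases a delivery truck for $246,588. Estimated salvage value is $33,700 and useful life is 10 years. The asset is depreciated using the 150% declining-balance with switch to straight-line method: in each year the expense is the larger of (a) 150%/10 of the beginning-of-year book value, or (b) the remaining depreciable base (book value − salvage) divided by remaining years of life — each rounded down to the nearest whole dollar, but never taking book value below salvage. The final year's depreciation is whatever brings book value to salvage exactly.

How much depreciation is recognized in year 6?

Depreciable base = $246,588 − $33,700 = $212,888.
Year 1: DB = ⌊$246,588 × 150%/10⌋ = $36,988; SL = ⌊$212,888/10⌋ = $21,288 → take DB $36,988. Book value $209,600.
Year 2: DB = ⌊$209,600 × 150%/10⌋ = $31,440; SL = ⌊$175,900/9⌋ = $19,544 → take DB $31,440. Book value $178,160.
Year 3: DB = ⌊$178,160 × 150%/10⌋ = $26,724; SL = ⌊$144,460/8⌋ = $18,057 → take DB $26,724. Book value $151,436.
Year 4: DB = ⌊$151,436 × 150%/10⌋ = $22,715; SL = ⌊$117,736/7⌋ = $16,819 → take DB $22,715. Book value $128,721.
Year 5: DB = ⌊$128,721 × 150%/10⌋ = $19,308; SL = ⌊$95,021/6⌋ = $15,836 → take DB $19,308. Book value $109,413.
Year 6: DB = ⌊$109,413 × 150%/10⌋ = $16,411; SL = ⌊$75,713/5⌋ = $15,142 → take DB $16,411. Book value $93,002.

$16,411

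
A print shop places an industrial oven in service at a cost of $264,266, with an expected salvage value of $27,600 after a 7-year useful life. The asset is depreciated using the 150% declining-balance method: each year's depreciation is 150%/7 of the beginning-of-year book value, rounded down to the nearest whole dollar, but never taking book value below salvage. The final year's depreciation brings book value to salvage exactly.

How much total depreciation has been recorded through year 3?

$136,080

Depreciable base = $264,266 − $27,600 = $236,666.
Year 1: ⌊$264,266 × 150%/7⌋ = $56,628. Book value $207,638.
Year 2: ⌊$207,638 × 150%/7⌋ = $44,493. Book value $163,145.
Year 3: ⌊$163,145 × 150%/7⌋ = $34,959. Book value $128,186.
Accumulated through year 3 = $264,266 − $128,186 = $136,080.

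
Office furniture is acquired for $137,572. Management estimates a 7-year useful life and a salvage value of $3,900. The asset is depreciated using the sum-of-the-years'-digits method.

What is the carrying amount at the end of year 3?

$51,640

Depreciable base = $137,572 − $3,900 = $133,672.
Sum of the years' digits = 7+6+5+4+3+2+1 = 28.
Year 1: $133,672 × 7/28 = $33,418. Book value $104,154.
Year 2: $133,672 × 6/28 = $28,644. Book value $75,510.
Year 3: $133,672 × 5/28 = $23,870. Book value $51,640.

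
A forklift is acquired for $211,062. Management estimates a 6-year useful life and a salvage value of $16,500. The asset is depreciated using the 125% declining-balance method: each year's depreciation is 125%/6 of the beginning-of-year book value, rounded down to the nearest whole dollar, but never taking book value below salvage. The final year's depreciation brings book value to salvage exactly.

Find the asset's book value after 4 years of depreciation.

Depreciable base = $211,062 − $16,500 = $194,562.
Year 1: ⌊$211,062 × 125%/6⌋ = $43,971. Book value $167,091.
Year 2: ⌊$167,091 × 125%/6⌋ = $34,810. Book value $132,281.
Year 3: ⌊$132,281 × 125%/6⌋ = $27,558. Book value $104,723.
Year 4: ⌊$104,723 × 125%/6⌋ = $21,817. Book value $82,906.

$82,906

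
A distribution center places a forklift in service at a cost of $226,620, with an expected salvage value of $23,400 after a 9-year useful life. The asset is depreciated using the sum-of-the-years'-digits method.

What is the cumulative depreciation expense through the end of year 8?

$198,704

Depreciable base = $226,620 − $23,400 = $203,220.
Sum of the years' digits = 9+8+7+6+5+4+3+2+1 = 45.
Year 1: $203,220 × 9/45 = $40,644. Book value $185,976.
Year 2: $203,220 × 8/45 = $36,128. Book value $149,848.
Year 3: $203,220 × 7/45 = $31,612. Book value $118,236.
Year 4: $203,220 × 6/45 = $27,096. Book value $91,140.
Year 5: $203,220 × 5/45 = $22,580. Book value $68,560.
Year 6: $203,220 × 4/45 = $18,064. Book value $50,496.
Year 7: $203,220 × 3/45 = $13,548. Book value $36,948.
Year 8: $203,220 × 2/45 = $9,032. Book value $27,916.
Accumulated through year 8 = $226,620 − $27,916 = $198,704.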